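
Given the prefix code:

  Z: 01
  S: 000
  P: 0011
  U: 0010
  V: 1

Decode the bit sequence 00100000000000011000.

USSSPS

Read left to right; each codeword is recognised as soon as it completes (prefix code):
  0010→U | 000→S | 000→S | 000→S | 0011→P | 000→S
Decoded message: USSSPS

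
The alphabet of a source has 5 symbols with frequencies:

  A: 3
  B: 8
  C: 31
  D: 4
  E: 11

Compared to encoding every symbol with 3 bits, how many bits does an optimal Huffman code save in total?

66

Fixed-length: 3 bits × 57 symbols = 171 bits.
Huffman merges:
merge A(3) and D(4): 7
merge 7 and B(8): 15
merge E(11) and 15: 26
merge 26 and C(31): 57
Huffman total = 7 + 15 + 26 + 57 = 105 bits.
Saving = 171 − 105 = 66 bits.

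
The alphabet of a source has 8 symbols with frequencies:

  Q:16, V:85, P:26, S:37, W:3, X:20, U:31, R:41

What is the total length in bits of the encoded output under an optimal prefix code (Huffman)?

Merge the two smallest weights repeatedly:
merge W(3) and Q(16): 19
merge 19 and X(20): 39
merge P(26) and U(31): 57
merge S(37) and 39: 76
merge R(41) and 57: 98
merge 76 and V(85): 161
merge 98 and 161: 259
Total encoded bits = sum of merged weights = 19 + 39 + 57 + 76 + 98 + 161 + 259 = 709.

709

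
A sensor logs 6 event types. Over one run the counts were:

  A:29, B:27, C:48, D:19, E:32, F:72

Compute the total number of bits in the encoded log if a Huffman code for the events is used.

561

Greedily combine the two least-frequent nodes:
merge D(19) and B(27): 46
merge A(29) and E(32): 61
merge 46 and C(48): 94
merge 61 and F(72): 133
merge 94 and 133: 227
Total encoded bits = sum of merged weights = 46 + 61 + 94 + 133 + 227 = 561.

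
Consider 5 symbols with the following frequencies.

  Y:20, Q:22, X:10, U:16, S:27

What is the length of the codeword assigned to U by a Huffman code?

3

Build the tree from the bottom:
merge X(10) and U(16): 26
merge Y(20) and Q(22): 42
merge 26 and S(27): 53
merge 42 and 53: 95
The subtree containing U is merged 3 times, so code length = 3.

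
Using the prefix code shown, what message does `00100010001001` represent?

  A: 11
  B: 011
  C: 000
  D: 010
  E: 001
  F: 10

Read left to right; each codeword is recognised as soon as it completes (prefix code):
  001→E | 000→C | 10→F | 001→E | 001→E
Decoded message: ECFEE

ECFEE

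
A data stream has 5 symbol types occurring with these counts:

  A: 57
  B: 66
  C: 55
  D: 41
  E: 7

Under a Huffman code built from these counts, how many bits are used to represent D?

3

Huffman merges, smallest pair first:
merge E(7) and D(41): 48
merge 48 and C(55): 103
merge A(57) and B(66): 123
merge 103 and 123: 226
The subtree containing D is merged 3 times, so code length = 3.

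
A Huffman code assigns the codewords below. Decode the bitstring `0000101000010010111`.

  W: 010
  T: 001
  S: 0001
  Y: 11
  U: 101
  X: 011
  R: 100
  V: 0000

VUVRUY

Read left to right; each codeword is recognised as soon as it completes (prefix code):
  0000→V | 101→U | 0000→V | 100→R | 101→U | 11→Y
Decoded message: VUVRUY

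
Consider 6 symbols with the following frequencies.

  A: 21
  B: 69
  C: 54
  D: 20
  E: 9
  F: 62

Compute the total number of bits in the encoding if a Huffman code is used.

549

Build the Huffman tree bottom-up:
E(9) + D(20) → 29
A(21) + 29 → 50
50 + C(54) → 104
F(62) + B(69) → 131
104 + 131 → 235
The encoded length is the sum of every internal node's weight: 29 + 50 + 104 + 131 + 235 = 549 bits.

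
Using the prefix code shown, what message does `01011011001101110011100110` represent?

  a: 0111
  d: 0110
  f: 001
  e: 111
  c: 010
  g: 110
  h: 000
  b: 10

Read left to right; each codeword is recognised as soon as it completes (prefix code):
  010→c | 110→g | 110→g | 0110→d | 111→e | 001→f | 110→g | 0110→d
Decoded message: cggdefgd

cggdefgd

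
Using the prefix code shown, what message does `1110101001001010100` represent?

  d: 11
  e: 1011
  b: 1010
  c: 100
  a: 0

Read left to right; each codeword is recognised as soon as it completes (prefix code):
  11→d | 1010→b | 100→c | 100→c | 1010→b | 100→c
Decoded message: dbccbc

dbccbc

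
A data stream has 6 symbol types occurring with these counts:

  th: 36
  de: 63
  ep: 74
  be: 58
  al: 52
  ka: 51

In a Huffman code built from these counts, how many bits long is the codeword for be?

3

Build the tree from the bottom:
combine th(36), ka(51) → 87
combine al(52), be(58) → 110
combine de(63), ep(74) → 137
combine 87, 110 → 197
combine 137, 197 → 334
The subtree containing be is merged 3 times, so code length = 3.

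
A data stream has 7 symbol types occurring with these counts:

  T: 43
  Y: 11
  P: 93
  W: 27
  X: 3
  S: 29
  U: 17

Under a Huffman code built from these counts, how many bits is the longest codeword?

5

Merge the two lowest-weight nodes at each step:
merge X(3) and Y(11): 14
merge 14 and U(17): 31
merge W(27) and S(29): 56
merge 31 and T(43): 74
merge 56 and 74: 130
merge P(93) and 130: 223
The rarest symbols sit at the bottom; the longest codeword is 5 bits.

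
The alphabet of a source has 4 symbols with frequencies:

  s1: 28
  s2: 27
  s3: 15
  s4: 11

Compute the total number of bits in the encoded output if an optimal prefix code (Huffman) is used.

160

Build the Huffman tree bottom-up:
combine s4(11), s3(15) → 26
combine 26, s2(27) → 53
combine s1(28), 53 → 81
The encoded length is the sum of every internal node's weight: 26 + 53 + 81 = 160 bits.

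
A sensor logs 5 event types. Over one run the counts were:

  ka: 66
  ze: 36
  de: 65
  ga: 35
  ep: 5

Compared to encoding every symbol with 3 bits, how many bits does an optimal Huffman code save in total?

Fixed-length: 3 bits × 207 symbols = 621 bits.
Huffman merges:
combine ep(5), ga(35) → 40
combine ze(36), 40 → 76
combine de(65), ka(66) → 131
combine 76, 131 → 207
Huffman total = 40 + 76 + 131 + 207 = 454 bits.
Saving = 621 − 454 = 167 bits.

167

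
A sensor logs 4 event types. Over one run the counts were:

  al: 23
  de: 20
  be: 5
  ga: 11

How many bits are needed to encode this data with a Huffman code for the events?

Build the Huffman tree bottom-up:
merge be(5) and ga(11): 16
merge 16 and de(20): 36
merge al(23) and 36: 59
The encoded length is the sum of every internal node's weight: 16 + 36 + 59 = 111 bits.

111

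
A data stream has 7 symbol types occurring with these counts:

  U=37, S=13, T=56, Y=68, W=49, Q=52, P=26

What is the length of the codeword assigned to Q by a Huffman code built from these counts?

3

Build the tree from the bottom:
merge S(13) and P(26): 39
merge U(37) and 39: 76
merge W(49) and Q(52): 101
merge T(56) and Y(68): 124
merge 76 and 101: 177
merge 124 and 177: 301
Q's leaf is at depth 3, giving a 3-bit codeword.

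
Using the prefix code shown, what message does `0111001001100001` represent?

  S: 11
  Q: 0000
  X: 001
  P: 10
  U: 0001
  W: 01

WSXXPU

Read left to right; each codeword is recognised as soon as it completes (prefix code):
  01→W | 11→S | 001→X | 001→X | 10→P | 0001→U
Decoded message: WSXXPU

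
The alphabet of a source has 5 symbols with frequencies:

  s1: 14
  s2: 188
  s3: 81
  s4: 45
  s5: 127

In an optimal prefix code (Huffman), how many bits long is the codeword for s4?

Huffman merges, smallest pair first:
s1(14) + s4(45) → 59
59 + s3(81) → 140
s5(127) + 140 → 267
s2(188) + 267 → 455
s4's leaf is at depth 4, giving a 4-bit codeword.

4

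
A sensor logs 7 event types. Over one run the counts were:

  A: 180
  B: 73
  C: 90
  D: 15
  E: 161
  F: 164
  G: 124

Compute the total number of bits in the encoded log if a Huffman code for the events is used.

2165

Greedily combine the two least-frequent nodes:
D(15) + B(73) → 88
88 + C(90) → 178
G(124) + E(161) → 285
F(164) + 178 → 342
A(180) + 285 → 465
342 + 465 → 807
Total encoded bits = sum of merged weights = 88 + 178 + 285 + 342 + 465 + 807 = 2165.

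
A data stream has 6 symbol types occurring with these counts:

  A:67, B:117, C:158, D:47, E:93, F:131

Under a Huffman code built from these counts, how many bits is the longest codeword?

Merge the two lowest-weight nodes at each step:
combine D(47), A(67) → 114
combine E(93), 114 → 207
combine B(117), F(131) → 248
combine C(158), 207 → 365
combine 248, 365 → 613
Maximum depth reached is 4.

4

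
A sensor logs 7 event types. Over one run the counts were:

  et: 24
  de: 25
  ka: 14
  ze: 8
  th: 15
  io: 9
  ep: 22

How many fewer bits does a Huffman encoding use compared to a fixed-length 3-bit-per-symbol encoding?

32

Fixed-length: 3 bits × 117 symbols = 351 bits.
Huffman merges:
combine ze(8), io(9) → 17
combine ka(14), th(15) → 29
combine 17, ep(22) → 39
combine et(24), de(25) → 49
combine 29, 39 → 68
combine 49, 68 → 117
Huffman total = 17 + 29 + 39 + 49 + 68 + 117 = 319 bits.
Saving = 351 − 319 = 32 bits.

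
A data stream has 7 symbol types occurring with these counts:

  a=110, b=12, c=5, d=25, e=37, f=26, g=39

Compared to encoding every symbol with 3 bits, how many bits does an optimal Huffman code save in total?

161

Fixed-length: 3 bits × 254 symbols = 762 bits.
Huffman merges:
merge c(5) and b(12): 17
merge 17 and d(25): 42
merge f(26) and e(37): 63
merge g(39) and 42: 81
merge 63 and 81: 144
merge a(110) and 144: 254
Huffman total = 17 + 42 + 63 + 81 + 144 + 254 = 601 bits.
Saving = 762 − 601 = 161 bits.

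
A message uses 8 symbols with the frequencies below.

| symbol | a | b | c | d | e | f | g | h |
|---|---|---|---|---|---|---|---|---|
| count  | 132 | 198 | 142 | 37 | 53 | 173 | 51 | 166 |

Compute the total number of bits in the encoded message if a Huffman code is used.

2714

Build the Huffman tree bottom-up:
merge d(37) and g(51): 88
merge e(53) and 88: 141
merge a(132) and 141: 273
merge c(142) and h(166): 308
merge f(173) and b(198): 371
merge 273 and 308: 581
merge 371 and 581: 952
Each symbol's bit-cost is frequency × depth; summing gives 2714 bits (equivalently 88 + 141 + 273 + 308 + 371 + 581 + 952).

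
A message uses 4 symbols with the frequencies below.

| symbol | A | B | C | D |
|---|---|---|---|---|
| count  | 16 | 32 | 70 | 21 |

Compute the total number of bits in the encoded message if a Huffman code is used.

245

Merge the two smallest weights repeatedly:
merge A(16) and D(21): 37
merge B(32) and 37: 69
merge 69 and C(70): 139
Total encoded bits = sum of merged weights = 37 + 69 + 139 = 245.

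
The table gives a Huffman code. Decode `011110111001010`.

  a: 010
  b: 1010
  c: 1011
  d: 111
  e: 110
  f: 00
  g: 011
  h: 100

gedfb

Read left to right; each codeword is recognised as soon as it completes (prefix code):
  011→g | 110→e | 111→d | 00→f | 1010→b
Decoded message: gedfb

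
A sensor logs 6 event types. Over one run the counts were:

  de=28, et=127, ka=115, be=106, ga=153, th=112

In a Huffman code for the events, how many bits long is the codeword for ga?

2

Huffman merges, smallest pair first:
combine de(28), be(106) → 134
combine th(112), ka(115) → 227
combine et(127), 134 → 261
combine ga(153), 227 → 380
combine 261, 380 → 641
ga's leaf is at depth 2, giving a 2-bit codeword.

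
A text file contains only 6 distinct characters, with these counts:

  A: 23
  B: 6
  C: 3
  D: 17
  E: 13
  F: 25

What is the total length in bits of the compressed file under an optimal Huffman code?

205

Merge the two smallest weights repeatedly:
C(3) + B(6) → 9
9 + E(13) → 22
D(17) + 22 → 39
A(23) + F(25) → 48
39 + 48 → 87
Total encoded bits = sum of merged weights = 9 + 22 + 39 + 48 + 87 = 205.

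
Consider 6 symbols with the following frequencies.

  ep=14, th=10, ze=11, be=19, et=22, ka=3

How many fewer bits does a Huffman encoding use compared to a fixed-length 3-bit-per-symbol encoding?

Fixed-length: 3 bits × 79 symbols = 237 bits.
Huffman merges:
merge ka(3) and th(10): 13
merge ze(11) and 13: 24
merge ep(14) and be(19): 33
merge et(22) and 24: 46
merge 33 and 46: 79
Huffman total = 13 + 24 + 33 + 46 + 79 = 195 bits.
Saving = 237 − 195 = 42 bits.

42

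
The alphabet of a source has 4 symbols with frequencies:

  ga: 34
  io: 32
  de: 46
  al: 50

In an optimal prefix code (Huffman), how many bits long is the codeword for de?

2

Repeatedly merge the two smallest:
io(32) + ga(34) → 66
de(46) + al(50) → 96
66 + 96 → 162
de's leaf is at depth 2, giving a 2-bit codeword.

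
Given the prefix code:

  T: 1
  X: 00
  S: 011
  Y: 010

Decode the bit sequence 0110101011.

SYTS

Read left to right; each codeword is recognised as soon as it completes (prefix code):
  011→S | 010→Y | 1→T | 011→S
Decoded message: SYTS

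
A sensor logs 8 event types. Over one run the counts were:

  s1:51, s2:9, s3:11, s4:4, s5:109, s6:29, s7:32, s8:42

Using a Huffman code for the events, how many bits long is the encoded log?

Build the Huffman tree bottom-up:
combine s4(4), s2(9) → 13
combine s3(11), 13 → 24
combine 24, s6(29) → 53
combine s7(32), s8(42) → 74
combine s1(51), 53 → 104
combine 74, 104 → 178
combine s5(109), 178 → 287
Each symbol's bit-cost is frequency × depth; summing gives 733 bits (equivalently 13 + 24 + 53 + 74 + 104 + 178 + 287).

733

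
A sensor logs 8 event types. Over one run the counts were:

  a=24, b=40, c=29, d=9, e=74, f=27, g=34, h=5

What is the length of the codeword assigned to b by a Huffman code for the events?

2

Huffman merges, smallest pair first:
merge h(5) and d(9): 14
merge 14 and a(24): 38
merge f(27) and c(29): 56
merge g(34) and 38: 72
merge b(40) and 56: 96
merge 72 and e(74): 146
merge 96 and 146: 242
b's leaf is at depth 2, giving a 2-bit codeword.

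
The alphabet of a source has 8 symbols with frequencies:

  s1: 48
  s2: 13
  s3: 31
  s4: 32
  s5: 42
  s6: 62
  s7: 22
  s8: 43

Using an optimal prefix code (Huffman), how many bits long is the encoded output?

852

Build the Huffman tree bottom-up:
combine s2(13), s7(22) → 35
combine s3(31), s4(32) → 63
combine 35, s5(42) → 77
combine s8(43), s1(48) → 91
combine s6(62), 63 → 125
combine 77, 91 → 168
combine 125, 168 → 293
Each symbol's bit-cost is frequency × depth; summing gives 852 bits (equivalently 35 + 63 + 77 + 91 + 125 + 168 + 293).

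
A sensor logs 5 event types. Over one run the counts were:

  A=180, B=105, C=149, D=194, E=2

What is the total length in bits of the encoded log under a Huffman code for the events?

1367

Build the Huffman tree bottom-up:
combine E(2), B(105) → 107
combine 107, C(149) → 256
combine A(180), D(194) → 374
combine 256, 374 → 630
Total encoded bits = sum of merged weights = 107 + 256 + 374 + 630 = 1367.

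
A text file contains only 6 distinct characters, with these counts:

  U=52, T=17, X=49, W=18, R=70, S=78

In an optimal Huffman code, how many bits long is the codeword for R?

Huffman merges, smallest pair first:
T(17) + W(18) → 35
35 + X(49) → 84
U(52) + R(70) → 122
S(78) + 84 → 162
122 + 162 → 284
The subtree containing R is merged 2 times, so code length = 2.

2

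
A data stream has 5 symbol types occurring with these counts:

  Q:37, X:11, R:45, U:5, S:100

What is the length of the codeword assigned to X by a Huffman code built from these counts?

4

Huffman merges, smallest pair first:
U(5) + X(11) → 16
16 + Q(37) → 53
R(45) + 53 → 98
98 + S(100) → 198
X sits 4 levels below the root, so its codeword is 4 bits.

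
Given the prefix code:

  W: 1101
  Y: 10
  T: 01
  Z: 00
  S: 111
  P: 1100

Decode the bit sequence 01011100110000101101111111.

Read left to right; each codeword is recognised as soon as it completes (prefix code):
  01→T | 01→T | 1100→P | 1100→P | 00→Z | 10→Y | 1101→W | 111→S | 111→S
Decoded message: TTPPZYWSS

TTPPZYWSS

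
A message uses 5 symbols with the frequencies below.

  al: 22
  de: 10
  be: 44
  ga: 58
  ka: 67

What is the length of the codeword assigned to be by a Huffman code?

Huffman merges, smallest pair first:
combine de(10), al(22) → 32
combine 32, be(44) → 76
combine ga(58), ka(67) → 125
combine 76, 125 → 201
be sits 2 levels below the root, so its codeword is 2 bits.

2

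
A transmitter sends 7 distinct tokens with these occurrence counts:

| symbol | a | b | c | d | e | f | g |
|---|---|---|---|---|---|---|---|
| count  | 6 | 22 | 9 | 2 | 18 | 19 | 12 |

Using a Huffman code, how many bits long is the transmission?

Greedily combine the two least-frequent nodes:
combine d(2), a(6) → 8
combine 8, c(9) → 17
combine g(12), 17 → 29
combine e(18), f(19) → 37
combine b(22), 29 → 51
combine 37, 51 → 88
Each symbol's bit-cost is frequency × depth; summing gives 230 bits (equivalently 8 + 17 + 29 + 37 + 51 + 88).

230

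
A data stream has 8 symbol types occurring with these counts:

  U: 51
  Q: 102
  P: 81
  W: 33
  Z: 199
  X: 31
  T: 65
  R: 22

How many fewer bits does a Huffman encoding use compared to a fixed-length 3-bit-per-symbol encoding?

164

Fixed-length: 3 bits × 584 symbols = 1752 bits.
Huffman merges:
merge R(22) and X(31): 53
merge W(33) and U(51): 84
merge 53 and T(65): 118
merge P(81) and 84: 165
merge Q(102) and 118: 220
merge 165 and Z(199): 364
merge 220 and 364: 584
Huffman total = 53 + 84 + 118 + 165 + 220 + 364 + 584 = 1588 bits.
Saving = 1752 − 1588 = 164 bits.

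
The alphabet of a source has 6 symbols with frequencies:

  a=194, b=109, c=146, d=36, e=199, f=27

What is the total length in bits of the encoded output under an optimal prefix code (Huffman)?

Merge the two smallest weights repeatedly:
merge f(27) and d(36): 63
merge 63 and b(109): 172
merge c(146) and 172: 318
merge a(194) and e(199): 393
merge 318 and 393: 711
The encoded length is the sum of every internal node's weight: 63 + 172 + 318 + 393 + 711 = 1657 bits.

1657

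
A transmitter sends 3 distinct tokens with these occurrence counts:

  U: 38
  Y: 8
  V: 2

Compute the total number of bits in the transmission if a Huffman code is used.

58

Merge the two smallest weights repeatedly:
merge V(2) and Y(8): 10
merge 10 and U(38): 48
Each symbol's bit-cost is frequency × depth; summing gives 58 bits (equivalently 10 + 48).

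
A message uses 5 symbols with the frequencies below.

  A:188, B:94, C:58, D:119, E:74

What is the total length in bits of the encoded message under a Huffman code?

1198

Merge the two smallest weights repeatedly:
merge C(58) and E(74): 132
merge B(94) and D(119): 213
merge 132 and A(188): 320
merge 213 and 320: 533
Total encoded bits = sum of merged weights = 132 + 213 + 320 + 533 = 1198.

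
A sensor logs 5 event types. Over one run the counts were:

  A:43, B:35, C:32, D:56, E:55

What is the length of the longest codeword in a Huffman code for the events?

Merge the two lowest-weight nodes at each step:
combine C(32), B(35) → 67
combine A(43), E(55) → 98
combine D(56), 67 → 123
combine 98, 123 → 221
The rarest symbols sit at the bottom; the longest codeword is 3 bits.

3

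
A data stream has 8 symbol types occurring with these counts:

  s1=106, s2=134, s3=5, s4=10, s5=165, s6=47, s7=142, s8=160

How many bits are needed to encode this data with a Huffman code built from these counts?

2059

Build the Huffman tree bottom-up:
combine s3(5), s4(10) → 15
combine 15, s6(47) → 62
combine 62, s1(106) → 168
combine s2(134), s7(142) → 276
combine s8(160), s5(165) → 325
combine 168, 276 → 444
combine 325, 444 → 769
Total encoded bits = sum of merged weights = 15 + 62 + 168 + 276 + 325 + 444 + 769 = 2059.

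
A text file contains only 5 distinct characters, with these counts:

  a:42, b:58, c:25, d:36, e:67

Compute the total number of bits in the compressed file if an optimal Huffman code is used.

Greedily combine the two least-frequent nodes:
combine c(25), d(36) → 61
combine a(42), b(58) → 100
combine 61, e(67) → 128
combine 100, 128 → 228
Each symbol's bit-cost is frequency × depth; summing gives 517 bits (equivalently 61 + 100 + 128 + 228).

517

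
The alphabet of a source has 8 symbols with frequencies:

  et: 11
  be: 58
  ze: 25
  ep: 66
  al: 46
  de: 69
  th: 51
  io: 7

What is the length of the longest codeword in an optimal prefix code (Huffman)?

5

Merge the two lowest-weight nodes at each step:
combine io(7), et(11) → 18
combine 18, ze(25) → 43
combine 43, al(46) → 89
combine th(51), be(58) → 109
combine ep(66), de(69) → 135
combine 89, 109 → 198
combine 135, 198 → 333
The first pair merged (io, et) ends up deepest, at depth 5.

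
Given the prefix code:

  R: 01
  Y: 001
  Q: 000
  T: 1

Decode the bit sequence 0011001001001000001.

YTYYYQY

Read left to right; each codeword is recognised as soon as it completes (prefix code):
  001→Y | 1→T | 001→Y | 001→Y | 001→Y | 000→Q | 001→Y
Decoded message: YTYYYQY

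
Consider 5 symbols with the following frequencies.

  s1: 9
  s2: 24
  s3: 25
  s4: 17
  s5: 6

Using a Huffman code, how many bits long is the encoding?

Merge the two smallest weights repeatedly:
merge s5(6) and s1(9): 15
merge 15 and s4(17): 32
merge s2(24) and s3(25): 49
merge 32 and 49: 81
The encoded length is the sum of every internal node's weight: 15 + 32 + 49 + 81 = 177 bits.

177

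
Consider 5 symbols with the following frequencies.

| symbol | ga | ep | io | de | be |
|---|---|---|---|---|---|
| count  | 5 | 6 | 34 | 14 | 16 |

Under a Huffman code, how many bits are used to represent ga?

4

Repeatedly merge the two smallest:
ga(5) + ep(6) → 11
11 + de(14) → 25
be(16) + 25 → 41
io(34) + 41 → 75
ga's leaf is at depth 4, giving a 4-bit codeword.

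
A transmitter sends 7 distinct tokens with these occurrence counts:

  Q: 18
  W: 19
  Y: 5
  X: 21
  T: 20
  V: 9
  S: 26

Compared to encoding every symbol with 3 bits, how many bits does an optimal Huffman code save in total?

33

Fixed-length: 3 bits × 118 symbols = 354 bits.
Huffman merges:
merge Y(5) and V(9): 14
merge 14 and Q(18): 32
merge W(19) and T(20): 39
merge X(21) and S(26): 47
merge 32 and 39: 71
merge 47 and 71: 118
Huffman total = 14 + 32 + 39 + 47 + 71 + 118 = 321 bits.
Saving = 354 − 321 = 33 bits.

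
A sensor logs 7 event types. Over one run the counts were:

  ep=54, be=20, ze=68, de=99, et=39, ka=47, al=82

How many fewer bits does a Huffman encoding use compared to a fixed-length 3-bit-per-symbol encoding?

122

Fixed-length: 3 bits × 409 symbols = 1227 bits.
Huffman merges:
combine be(20), et(39) → 59
combine ka(47), ep(54) → 101
combine 59, ze(68) → 127
combine al(82), de(99) → 181
combine 101, 127 → 228
combine 181, 228 → 409
Huffman total = 59 + 101 + 127 + 181 + 228 + 409 = 1105 bits.
Saving = 1227 − 1105 = 122 bits.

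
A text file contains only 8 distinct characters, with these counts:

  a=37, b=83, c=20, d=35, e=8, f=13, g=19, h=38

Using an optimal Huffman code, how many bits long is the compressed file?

Build the Huffman tree bottom-up:
merge e(8) and f(13): 21
merge g(19) and c(20): 39
merge 21 and d(35): 56
merge a(37) and h(38): 75
merge 39 and 56: 95
merge 75 and b(83): 158
merge 95 and 158: 253
Total encoded bits = sum of merged weights = 21 + 39 + 56 + 75 + 95 + 158 + 253 = 697.

697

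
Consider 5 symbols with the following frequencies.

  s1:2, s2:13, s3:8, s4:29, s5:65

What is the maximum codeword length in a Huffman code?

Merge the two lowest-weight nodes at each step:
merge s1(2) and s3(8): 10
merge 10 and s2(13): 23
merge 23 and s4(29): 52
merge 52 and s5(65): 117
The first pair merged (s1, s3) ends up deepest, at depth 4.

4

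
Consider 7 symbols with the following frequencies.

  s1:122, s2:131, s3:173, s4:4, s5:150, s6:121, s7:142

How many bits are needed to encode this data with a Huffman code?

2331

Greedily combine the two least-frequent nodes:
combine s4(4), s6(121) → 125
combine s1(122), 125 → 247
combine s2(131), s7(142) → 273
combine s5(150), s3(173) → 323
combine 247, 273 → 520
combine 323, 520 → 843
Total encoded bits = sum of merged weights = 125 + 247 + 273 + 323 + 520 + 843 = 2331.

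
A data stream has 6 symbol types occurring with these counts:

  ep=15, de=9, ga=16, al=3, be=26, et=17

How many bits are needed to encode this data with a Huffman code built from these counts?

211

Build the Huffman tree bottom-up:
merge al(3) and de(9): 12
merge 12 and ep(15): 27
merge ga(16) and et(17): 33
merge be(26) and 27: 53
merge 33 and 53: 86
Each symbol's bit-cost is frequency × depth; summing gives 211 bits (equivalently 12 + 27 + 33 + 53 + 86).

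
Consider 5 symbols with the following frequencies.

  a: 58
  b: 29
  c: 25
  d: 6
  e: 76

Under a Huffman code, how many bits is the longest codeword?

4

Merge the two lowest-weight nodes at each step:
d(6) + c(25) → 31
b(29) + 31 → 60
a(58) + 60 → 118
e(76) + 118 → 194
Maximum depth reached is 4.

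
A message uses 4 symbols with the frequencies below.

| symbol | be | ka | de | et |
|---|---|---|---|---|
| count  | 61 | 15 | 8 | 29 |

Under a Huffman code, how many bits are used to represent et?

2

Repeatedly merge the two smallest:
de(8) + ka(15) → 23
23 + et(29) → 52
52 + be(61) → 113
The subtree containing et is merged 2 times, so code length = 2.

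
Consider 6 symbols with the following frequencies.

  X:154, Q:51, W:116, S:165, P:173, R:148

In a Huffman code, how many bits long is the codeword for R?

Build the tree from the bottom:
Q(51) + W(116) → 167
R(148) + X(154) → 302
S(165) + 167 → 332
P(173) + 302 → 475
332 + 475 → 807
R sits 3 levels below the root, so its codeword is 3 bits.

3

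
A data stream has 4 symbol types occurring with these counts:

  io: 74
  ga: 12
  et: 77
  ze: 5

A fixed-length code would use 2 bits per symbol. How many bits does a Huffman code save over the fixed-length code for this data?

Fixed-length: 2 bits × 168 symbols = 336 bits.
Huffman merges:
ze(5) + ga(12) → 17
17 + io(74) → 91
et(77) + 91 → 168
Huffman total = 17 + 91 + 168 = 276 bits.
Saving = 336 − 276 = 60 bits.

60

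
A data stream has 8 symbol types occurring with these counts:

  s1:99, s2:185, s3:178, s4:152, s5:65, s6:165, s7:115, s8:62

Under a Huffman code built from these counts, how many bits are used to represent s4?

Repeatedly merge the two smallest:
s8(62) + s5(65) → 127
s1(99) + s7(115) → 214
127 + s4(152) → 279
s6(165) + s3(178) → 343
s2(185) + 214 → 399
279 + 343 → 622
399 + 622 → 1021
The subtree containing s4 is merged 3 times, so code length = 3.

3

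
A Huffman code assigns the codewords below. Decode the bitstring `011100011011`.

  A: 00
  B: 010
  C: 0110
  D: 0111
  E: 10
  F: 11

DACF

Read left to right; each codeword is recognised as soon as it completes (prefix code):
  0111→D | 00→A | 0110→C | 11→F
Decoded message: DACF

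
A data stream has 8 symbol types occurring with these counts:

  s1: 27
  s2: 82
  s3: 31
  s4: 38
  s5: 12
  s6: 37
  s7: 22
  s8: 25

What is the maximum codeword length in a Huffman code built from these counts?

Merge the two lowest-weight nodes at each step:
combine s5(12), s7(22) → 34
combine s8(25), s1(27) → 52
combine s3(31), 34 → 65
combine s6(37), s4(38) → 75
combine 52, 65 → 117
combine 75, s2(82) → 157
combine 117, 157 → 274
The first pair merged (s5, s7) ends up deepest, at depth 4.

4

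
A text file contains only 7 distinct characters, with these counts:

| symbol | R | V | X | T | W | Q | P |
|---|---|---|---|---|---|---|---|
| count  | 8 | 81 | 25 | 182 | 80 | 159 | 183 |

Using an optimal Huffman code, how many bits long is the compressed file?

1776

Greedily combine the two least-frequent nodes:
combine R(8), X(25) → 33
combine 33, W(80) → 113
combine V(81), 113 → 194
combine Q(159), T(182) → 341
combine P(183), 194 → 377
combine 341, 377 → 718
Each symbol's bit-cost is frequency × depth; summing gives 1776 bits (equivalently 33 + 113 + 194 + 341 + 377 + 718).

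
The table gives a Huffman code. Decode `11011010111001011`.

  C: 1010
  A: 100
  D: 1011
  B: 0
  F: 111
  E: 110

EEDAD

Read left to right; each codeword is recognised as soon as it completes (prefix code):
  110→E | 110→E | 1011→D | 100→A | 1011→D
Decoded message: EEDAD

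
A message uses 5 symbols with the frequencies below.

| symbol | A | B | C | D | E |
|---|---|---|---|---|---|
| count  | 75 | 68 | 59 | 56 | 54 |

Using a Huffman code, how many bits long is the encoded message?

Greedily combine the two least-frequent nodes:
E(54) + D(56) → 110
C(59) + B(68) → 127
A(75) + 110 → 185
127 + 185 → 312
Each symbol's bit-cost is frequency × depth; summing gives 734 bits (equivalently 110 + 127 + 185 + 312).

734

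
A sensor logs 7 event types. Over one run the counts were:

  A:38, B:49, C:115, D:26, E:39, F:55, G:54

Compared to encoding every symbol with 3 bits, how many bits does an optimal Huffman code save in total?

115

Fixed-length: 3 bits × 376 symbols = 1128 bits.
Huffman merges:
D(26) + A(38) → 64
E(39) + B(49) → 88
G(54) + F(55) → 109
64 + 88 → 152
109 + C(115) → 224
152 + 224 → 376
Huffman total = 64 + 88 + 109 + 152 + 224 + 376 = 1013 bits.
Saving = 1128 − 1013 = 115 bits.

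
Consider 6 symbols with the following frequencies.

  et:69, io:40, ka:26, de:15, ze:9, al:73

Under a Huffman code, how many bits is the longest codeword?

4

Merge the two lowest-weight nodes at each step:
merge ze(9) and de(15): 24
merge 24 and ka(26): 50
merge io(40) and 50: 90
merge et(69) and al(73): 142
merge 90 and 142: 232
The first pair merged (ze, de) ends up deepest, at depth 4.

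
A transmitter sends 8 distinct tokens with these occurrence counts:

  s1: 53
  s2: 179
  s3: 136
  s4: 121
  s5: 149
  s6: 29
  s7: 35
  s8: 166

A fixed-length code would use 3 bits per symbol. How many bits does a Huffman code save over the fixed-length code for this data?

Fixed-length: 3 bits × 868 symbols = 2604 bits.
Huffman merges:
s6(29) + s7(35) → 64
s1(53) + 64 → 117
117 + s4(121) → 238
s3(136) + s5(149) → 285
s8(166) + s2(179) → 345
238 + 285 → 523
345 + 523 → 868
Huffman total = 64 + 117 + 238 + 285 + 345 + 523 + 868 = 2440 bits.
Saving = 2604 − 2440 = 164 bits.

164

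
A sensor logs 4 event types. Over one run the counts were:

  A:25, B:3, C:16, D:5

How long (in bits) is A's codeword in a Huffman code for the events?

1

Build the tree from the bottom:
combine B(3), D(5) → 8
combine 8, C(16) → 24
combine 24, A(25) → 49
A is merged only at the final step, so code length = 1.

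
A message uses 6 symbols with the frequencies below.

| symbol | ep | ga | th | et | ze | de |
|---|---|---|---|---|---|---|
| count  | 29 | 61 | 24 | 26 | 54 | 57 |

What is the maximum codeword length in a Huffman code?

Merge the two lowest-weight nodes at each step:
th(24) + et(26) → 50
ep(29) + 50 → 79
ze(54) + de(57) → 111
ga(61) + 79 → 140
111 + 140 → 251
Maximum depth reached is 4.

4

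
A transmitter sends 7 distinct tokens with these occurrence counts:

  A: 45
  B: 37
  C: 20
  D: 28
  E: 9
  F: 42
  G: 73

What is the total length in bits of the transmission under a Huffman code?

673

Greedily combine the two least-frequent nodes:
merge E(9) and C(20): 29
merge D(28) and 29: 57
merge B(37) and F(42): 79
merge A(45) and 57: 102
merge G(73) and 79: 152
merge 102 and 152: 254
The encoded length is the sum of every internal node's weight: 29 + 57 + 79 + 102 + 152 + 254 = 673 bits.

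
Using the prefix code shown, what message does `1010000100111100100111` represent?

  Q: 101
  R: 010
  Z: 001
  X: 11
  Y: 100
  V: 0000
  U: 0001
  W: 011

Read left to right; each codeword is recognised as soon as it completes (prefix code):
  101→Q | 0000→V | 100→Y | 11→X | 11→X | 001→Z | 001→Z | 11→X
Decoded message: QVYXXZZX

QVYXXZZX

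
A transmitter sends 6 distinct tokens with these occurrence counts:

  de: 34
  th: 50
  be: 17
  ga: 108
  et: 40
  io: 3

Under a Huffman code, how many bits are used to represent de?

Repeatedly merge the two smallest:
io(3) + be(17) → 20
20 + de(34) → 54
et(40) + th(50) → 90
54 + 90 → 144
ga(108) + 144 → 252
de sits 3 levels below the root, so its codeword is 3 bits.

3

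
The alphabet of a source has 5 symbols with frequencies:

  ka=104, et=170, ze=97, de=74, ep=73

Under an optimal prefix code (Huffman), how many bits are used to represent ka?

Repeatedly merge the two smallest:
combine ep(73), de(74) → 147
combine ze(97), ka(104) → 201
combine 147, et(170) → 317
combine 201, 317 → 518
ka's leaf is at depth 2, giving a 2-bit codeword.

2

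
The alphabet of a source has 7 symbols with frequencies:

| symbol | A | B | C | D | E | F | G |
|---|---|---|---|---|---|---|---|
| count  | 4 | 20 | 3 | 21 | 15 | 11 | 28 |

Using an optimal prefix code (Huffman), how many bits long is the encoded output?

Merge the two smallest weights repeatedly:
merge C(3) and A(4): 7
merge 7 and F(11): 18
merge E(15) and 18: 33
merge B(20) and D(21): 41
merge G(28) and 33: 61
merge 41 and 61: 102
The encoded length is the sum of every internal node's weight: 7 + 18 + 33 + 41 + 61 + 102 = 262 bits.

262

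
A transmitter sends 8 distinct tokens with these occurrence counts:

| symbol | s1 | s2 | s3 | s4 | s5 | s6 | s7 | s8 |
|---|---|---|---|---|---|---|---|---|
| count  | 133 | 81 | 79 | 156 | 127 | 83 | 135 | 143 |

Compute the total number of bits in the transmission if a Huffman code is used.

Merge the two smallest weights repeatedly:
combine s3(79), s2(81) → 160
combine s6(83), s5(127) → 210
combine s1(133), s7(135) → 268
combine s8(143), s4(156) → 299
combine 160, 210 → 370
combine 268, 299 → 567
combine 370, 567 → 937
The encoded length is the sum of every internal node's weight: 160 + 210 + 268 + 299 + 370 + 567 + 937 = 2811 bits.

2811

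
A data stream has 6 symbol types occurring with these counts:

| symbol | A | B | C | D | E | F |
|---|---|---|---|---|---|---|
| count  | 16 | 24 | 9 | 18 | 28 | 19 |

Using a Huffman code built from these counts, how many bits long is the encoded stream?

Greedily combine the two least-frequent nodes:
combine C(9), A(16) → 25
combine D(18), F(19) → 37
combine B(24), 25 → 49
combine E(28), 37 → 65
combine 49, 65 → 114
Total encoded bits = sum of merged weights = 25 + 37 + 49 + 65 + 114 = 290.

290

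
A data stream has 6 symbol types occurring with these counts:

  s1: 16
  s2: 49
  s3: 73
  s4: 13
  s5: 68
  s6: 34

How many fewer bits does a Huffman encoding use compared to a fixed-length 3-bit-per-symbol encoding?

161

Fixed-length: 3 bits × 253 symbols = 759 bits.
Huffman merges:
merge s4(13) and s1(16): 29
merge 29 and s6(34): 63
merge s2(49) and 63: 112
merge s5(68) and s3(73): 141
merge 112 and 141: 253
Huffman total = 29 + 63 + 112 + 141 + 253 = 598 bits.
Saving = 759 − 598 = 161 bits.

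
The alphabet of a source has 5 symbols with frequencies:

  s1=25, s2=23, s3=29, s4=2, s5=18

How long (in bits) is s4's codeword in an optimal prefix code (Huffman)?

Huffman merges, smallest pair first:
combine s4(2), s5(18) → 20
combine 20, s2(23) → 43
combine s1(25), s3(29) → 54
combine 43, 54 → 97
The subtree containing s4 is merged 3 times, so code length = 3.

3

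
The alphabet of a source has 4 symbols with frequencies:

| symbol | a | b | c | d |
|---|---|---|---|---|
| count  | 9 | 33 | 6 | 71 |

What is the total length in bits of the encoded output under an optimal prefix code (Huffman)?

Merge the two smallest weights repeatedly:
c(6) + a(9) → 15
15 + b(33) → 48
48 + d(71) → 119
The encoded length is the sum of every internal node's weight: 15 + 48 + 119 = 182 bits.

182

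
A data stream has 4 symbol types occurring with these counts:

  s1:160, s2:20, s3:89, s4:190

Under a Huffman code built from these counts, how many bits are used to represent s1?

2

Build the tree from the bottom:
s2(20) + s3(89) → 109
109 + s1(160) → 269
s4(190) + 269 → 459
s1's leaf is at depth 2, giving a 2-bit codeword.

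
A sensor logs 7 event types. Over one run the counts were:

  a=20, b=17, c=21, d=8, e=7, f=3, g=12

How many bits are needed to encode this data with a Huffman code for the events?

233

Greedily combine the two least-frequent nodes:
merge f(3) and e(7): 10
merge d(8) and 10: 18
merge g(12) and b(17): 29
merge 18 and a(20): 38
merge c(21) and 29: 50
merge 38 and 50: 88
Each symbol's bit-cost is frequency × depth; summing gives 233 bits (equivalently 10 + 18 + 29 + 38 + 50 + 88).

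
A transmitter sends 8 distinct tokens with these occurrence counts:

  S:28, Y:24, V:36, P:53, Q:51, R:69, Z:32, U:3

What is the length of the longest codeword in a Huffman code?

4

Merge the two lowest-weight nodes at each step:
merge U(3) and Y(24): 27
merge 27 and S(28): 55
merge Z(32) and V(36): 68
merge Q(51) and P(53): 104
merge 55 and 68: 123
merge R(69) and 104: 173
merge 123 and 173: 296
The rarest symbols sit at the bottom; the longest codeword is 4 bits.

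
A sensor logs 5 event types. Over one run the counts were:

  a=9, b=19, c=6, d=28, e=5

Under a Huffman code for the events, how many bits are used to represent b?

Repeatedly merge the two smallest:
e(5) + c(6) → 11
a(9) + 11 → 20
b(19) + 20 → 39
d(28) + 39 → 67
The subtree containing b is merged 2 times, so code length = 2.

2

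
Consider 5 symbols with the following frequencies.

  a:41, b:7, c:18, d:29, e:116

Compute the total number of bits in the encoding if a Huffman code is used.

Greedily combine the two least-frequent nodes:
merge b(7) and c(18): 25
merge 25 and d(29): 54
merge a(41) and 54: 95
merge 95 and e(116): 211
Each symbol's bit-cost is frequency × depth; summing gives 385 bits (equivalently 25 + 54 + 95 + 211).

385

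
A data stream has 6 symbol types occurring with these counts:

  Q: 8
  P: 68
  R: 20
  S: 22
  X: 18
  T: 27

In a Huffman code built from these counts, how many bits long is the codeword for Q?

Huffman merges, smallest pair first:
combine Q(8), X(18) → 26
combine R(20), S(22) → 42
combine 26, T(27) → 53
combine 42, 53 → 95
combine P(68), 95 → 163
The subtree containing Q is merged 4 times, so code length = 4.

4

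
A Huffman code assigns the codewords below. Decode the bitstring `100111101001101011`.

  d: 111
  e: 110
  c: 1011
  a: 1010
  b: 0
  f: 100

Read left to right; each codeword is recognised as soon as it completes (prefix code):
  100→f | 111→d | 1010→a | 0→b | 110→e | 1011→c
Decoded message: fdabec

fdabec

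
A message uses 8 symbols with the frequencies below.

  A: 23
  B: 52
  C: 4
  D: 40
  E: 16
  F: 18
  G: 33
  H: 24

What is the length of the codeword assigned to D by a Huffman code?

2

Repeatedly merge the two smallest:
combine C(4), E(16) → 20
combine F(18), 20 → 38
combine A(23), H(24) → 47
combine G(33), 38 → 71
combine D(40), 47 → 87
combine B(52), 71 → 123
combine 87, 123 → 210
The subtree containing D is merged 2 times, so code length = 2.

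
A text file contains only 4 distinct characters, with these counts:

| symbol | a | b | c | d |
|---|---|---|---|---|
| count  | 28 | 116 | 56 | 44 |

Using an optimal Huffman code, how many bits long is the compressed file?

444

Merge the two smallest weights repeatedly:
a(28) + d(44) → 72
c(56) + 72 → 128
b(116) + 128 → 244
Each symbol's bit-cost is frequency × depth; summing gives 444 bits (equivalently 72 + 128 + 244).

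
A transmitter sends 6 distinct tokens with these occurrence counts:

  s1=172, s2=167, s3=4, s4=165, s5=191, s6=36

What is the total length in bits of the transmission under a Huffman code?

Build the Huffman tree bottom-up:
merge s3(4) and s6(36): 40
merge 40 and s4(165): 205
merge s2(167) and s1(172): 339
merge s5(191) and 205: 396
merge 339 and 396: 735
Each symbol's bit-cost is frequency × depth; summing gives 1715 bits (equivalently 40 + 205 + 339 + 396 + 735).

1715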